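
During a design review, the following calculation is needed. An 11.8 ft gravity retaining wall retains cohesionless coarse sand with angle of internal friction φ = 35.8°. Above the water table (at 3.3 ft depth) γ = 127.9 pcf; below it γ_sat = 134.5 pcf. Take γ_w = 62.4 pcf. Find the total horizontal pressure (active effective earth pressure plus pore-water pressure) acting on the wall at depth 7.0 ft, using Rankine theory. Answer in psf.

411 psf

K_a = (1 − sin φ)/(1 + sin φ) = 0.2619.
γ' = 134.5 − 62.4 = 72.10 pcf.
Effective vertical stress at 7.0 ft: σ'_v = 127.9×3.3 + 72.10×3.70 = 688.8 psf.
σ'_h = K_a σ'_v = 0.2619 × 688.8 = 180.4 psf; u = γ_w × 3.70 = 230.9 psf.
Total σ_h = 180.4 + 230.9 = 411.3 psf.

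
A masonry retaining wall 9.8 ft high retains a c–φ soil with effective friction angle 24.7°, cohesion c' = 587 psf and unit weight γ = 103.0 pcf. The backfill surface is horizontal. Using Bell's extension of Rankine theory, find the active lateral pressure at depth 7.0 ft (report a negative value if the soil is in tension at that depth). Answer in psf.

K_a = (1 − sin φ)/(1 + sin φ) = 0.4106.
σ_a = K_a γ z − 2c√K_a = 0.4106×103.0×7.0 − 2×587×0.6408 = -456.2 psf.

-456 psf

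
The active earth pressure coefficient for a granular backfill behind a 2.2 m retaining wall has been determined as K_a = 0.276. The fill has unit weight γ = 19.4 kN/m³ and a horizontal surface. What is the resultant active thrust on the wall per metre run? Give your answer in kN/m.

13.0 kN/m

P = ½ K_a γ H² = 0.5 × 0.276 × 19.4 × 2.2² = 12.96 kN/m.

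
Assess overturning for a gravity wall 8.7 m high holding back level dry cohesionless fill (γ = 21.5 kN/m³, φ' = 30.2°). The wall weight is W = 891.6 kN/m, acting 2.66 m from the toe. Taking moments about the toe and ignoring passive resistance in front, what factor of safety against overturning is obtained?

K_a = tan²(45° − 30.2°/2) = 0.3307.
P_a = ½K_aγH² = 0.5×0.3307×21.5×8.7² = 269.0 kN/m, acting at H/3 = 2.900 m above the base.
Overturning moment M_o = P_a × H/3 = 269.0 × 2.900 = 780.2.
Resisting moment M_r = W × 2.66 = 891.6 × 2.66 = 2372.
FS_overturning = M_r/M_o = 2372/780.2 = 3.040.

3.04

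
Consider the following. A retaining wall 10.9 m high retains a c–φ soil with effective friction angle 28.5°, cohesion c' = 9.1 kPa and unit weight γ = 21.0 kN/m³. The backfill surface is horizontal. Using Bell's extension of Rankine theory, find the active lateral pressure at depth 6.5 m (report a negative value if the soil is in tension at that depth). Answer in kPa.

37.5 kPa

K_a = (1 − sin φ)/(1 + sin φ) = 0.3540.
σ_a = K_a γ z − 2c√K_a = 0.3540×21.0×6.5 − 2×9.1×0.5949 = 37.49 kPa.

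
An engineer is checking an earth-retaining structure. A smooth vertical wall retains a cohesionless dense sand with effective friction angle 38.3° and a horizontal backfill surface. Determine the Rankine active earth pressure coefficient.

K_a = (1 − sin φ)/(1 + sin φ) = (1 − sin 38.3°)/(1 + sin 38.3°) = 0.2347.

0.235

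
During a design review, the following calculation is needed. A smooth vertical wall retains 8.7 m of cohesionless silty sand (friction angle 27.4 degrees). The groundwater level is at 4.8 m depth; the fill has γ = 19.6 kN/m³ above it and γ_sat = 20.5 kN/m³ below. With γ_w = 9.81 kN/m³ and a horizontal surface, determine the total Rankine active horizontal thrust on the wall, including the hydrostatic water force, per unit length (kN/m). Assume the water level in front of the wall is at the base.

K_a = tan²(45° − φ/2) = 0.3697.
γ' = 20.5 − 9.81 = 10.69 kN/m³. Depth below WT = 3.9 m.
σ'_h at WT = K_a γ d_w = 34.78 kPa; at base = 34.78 + K_a γ' × 3.9 = 50.19 kPa.
P₁ (0–4.8 m) = ½×34.78×4.8 = 83.47. P₂ (4.8–8.7 m) = ½(34.78+50.19)×3.9 = 165.7.
P_w = ½ γ_w h₂² = 0.5×9.81×3.9² = 74.61. Total = 83.47+165.7+74.61 = 323.8 kN/m.

324 kN/m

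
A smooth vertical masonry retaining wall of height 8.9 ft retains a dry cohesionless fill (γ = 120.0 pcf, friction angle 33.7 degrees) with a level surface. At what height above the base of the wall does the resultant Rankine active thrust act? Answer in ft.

K_a = 0.2863.
The pressure distribution is triangular, so the resultant acts at H/3 above the base = 8.9/3 = 2.967 ft.

2.97 ft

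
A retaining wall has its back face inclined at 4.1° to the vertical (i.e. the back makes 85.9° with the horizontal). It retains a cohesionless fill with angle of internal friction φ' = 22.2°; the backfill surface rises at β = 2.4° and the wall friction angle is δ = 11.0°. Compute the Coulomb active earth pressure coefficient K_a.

0.455

K_a = sin²(α+φ) / [sin²α · sin(α−δ) · (1 + √{sin(φ+δ)sin(φ−β) / (sin(α−δ)sin(α+β))})²].
With α = 85.9°, φ = 22.2°, δ = 11.0°, β = 2.4°: K_a = 0.4546.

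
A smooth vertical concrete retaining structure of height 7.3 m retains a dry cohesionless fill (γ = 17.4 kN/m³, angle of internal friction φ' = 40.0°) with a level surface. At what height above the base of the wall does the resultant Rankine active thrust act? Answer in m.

2.43 m

K_a = 0.2174.
The pressure distribution is triangular, so the resultant acts at H/3 above the base = 7.3/3 = 2.433 m.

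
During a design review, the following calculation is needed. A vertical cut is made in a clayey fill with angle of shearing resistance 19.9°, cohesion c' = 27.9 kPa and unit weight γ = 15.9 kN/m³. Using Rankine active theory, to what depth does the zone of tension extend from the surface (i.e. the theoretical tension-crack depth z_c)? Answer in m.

K_a = tan²(45° − 19.9°/2) = 0.4921; √K_a = 0.7015.
The active pressure is zero where K_a γ z = 2c√K_a, so z_c = 2c/(γ√K_a) = 2×27.9/(15.9×0.7015) = 5.003 m.

5.00 m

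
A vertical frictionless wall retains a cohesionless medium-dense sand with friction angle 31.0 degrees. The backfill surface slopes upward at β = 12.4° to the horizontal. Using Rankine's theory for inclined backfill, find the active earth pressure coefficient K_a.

0.344

K_a = cos β · (cos β − √(cos²β − cos²φ)) / (cos β + √(cos²β − cos²φ)).
cos β = 0.9767, cos φ = 0.8572, √(cos²β − cos²φ) = 0.4681.
K_a = 0.9767 × (0.9767 − 0.4681)/(0.9767 + 0.4681) = 0.3438.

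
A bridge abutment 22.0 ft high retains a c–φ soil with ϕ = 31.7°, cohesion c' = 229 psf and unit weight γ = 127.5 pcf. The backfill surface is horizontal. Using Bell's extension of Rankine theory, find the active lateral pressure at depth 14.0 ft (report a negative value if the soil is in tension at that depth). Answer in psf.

300 psf

K_a = (1 − sin φ)/(1 + sin φ) = 0.3111.
σ_a = K_a γ z − 2c√K_a = 0.3111×127.5×14.0 − 2×229×0.5577 = 299.8 psf.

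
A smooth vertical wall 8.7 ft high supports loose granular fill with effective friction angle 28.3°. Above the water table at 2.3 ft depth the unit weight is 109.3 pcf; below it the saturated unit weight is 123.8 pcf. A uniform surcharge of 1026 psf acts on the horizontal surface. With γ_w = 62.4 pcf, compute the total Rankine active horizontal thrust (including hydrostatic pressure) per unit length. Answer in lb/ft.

K_a = tan²(45° − φ/2) = 0.3568.
γ' = 123.8 − 62.4 = 61.40 pcf. h₂ = H − d_w = 6.4 ft.
σ'_h: at surface K_a·q = 366.0; at WT K_a(q+γd_w) = 455.7; at base K_a(q+γd_w+γ'h₂) = 595.9 psf.
P₁ = ½(366.0+455.7)×2.3 = 945.0; P₂ = ½(455.7+595.9)×6.4 = 3365; P_w = ½γ_w h₂² = 1278.
Total = 945.0+3365+1278 = 5588 lb/ft.

5590 lb/ft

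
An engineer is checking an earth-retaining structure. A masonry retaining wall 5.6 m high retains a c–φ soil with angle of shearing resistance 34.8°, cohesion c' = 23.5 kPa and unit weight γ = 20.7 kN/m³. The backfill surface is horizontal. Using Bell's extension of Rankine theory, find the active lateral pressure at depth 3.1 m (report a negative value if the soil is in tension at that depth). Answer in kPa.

-7.03 kPa

K_a = (1 − sin φ)/(1 + sin φ) = 0.2733.
σ_a = K_a γ z − 2c√K_a = 0.2733×20.7×3.1 − 2×23.5×0.5228 = -7.033 kPa.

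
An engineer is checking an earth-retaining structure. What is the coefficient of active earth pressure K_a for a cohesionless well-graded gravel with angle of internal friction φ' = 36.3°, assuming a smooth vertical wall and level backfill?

0.256

K_a = (1 − sin φ)/(1 + sin φ) = (1 − sin 36.3°)/(1 + sin 36.3°) = 0.2563.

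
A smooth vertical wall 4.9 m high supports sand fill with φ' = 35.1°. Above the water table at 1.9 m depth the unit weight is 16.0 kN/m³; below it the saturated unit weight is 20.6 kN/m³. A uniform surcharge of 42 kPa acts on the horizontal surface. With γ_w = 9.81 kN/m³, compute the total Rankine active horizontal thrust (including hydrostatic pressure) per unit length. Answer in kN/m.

K_a = tan²(45° − φ/2) = 0.2698.
γ' = 20.6 − 9.81 = 10.79 kN/m³. h₂ = H − d_w = 3.0 m.
σ'_h: at surface K_a·q = 11.33; at WT K_a(q+γd_w) = 19.54; at base K_a(q+γd_w+γ'h₂) = 28.27 kPa.
P₁ = ½(11.33+19.54)×1.9 = 29.33; P₂ = ½(19.54+28.27)×3.0 = 71.71; P_w = ½γ_w h₂² = 44.14.
Total = 29.33+71.71+44.14 = 145.2 kN/m.

145 kN/m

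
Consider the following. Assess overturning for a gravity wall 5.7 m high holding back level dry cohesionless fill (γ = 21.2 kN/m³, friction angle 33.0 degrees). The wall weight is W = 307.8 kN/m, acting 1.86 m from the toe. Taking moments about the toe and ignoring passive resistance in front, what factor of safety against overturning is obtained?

2.97

K_a = tan²(45° − 33.0°/2) = 0.2948.
P_a = ½K_aγH² = 0.5×0.2948×21.2×5.7² = 101.5 kN/m, acting at H/3 = 1.900 m above the base.
Overturning moment M_o = P_a × H/3 = 101.5 × 1.900 = 192.9.
Resisting moment M_r = W × 1.86 = 307.8 × 1.86 = 572.5.
FS_overturning = M_r/M_o = 572.5/192.9 = 2.968.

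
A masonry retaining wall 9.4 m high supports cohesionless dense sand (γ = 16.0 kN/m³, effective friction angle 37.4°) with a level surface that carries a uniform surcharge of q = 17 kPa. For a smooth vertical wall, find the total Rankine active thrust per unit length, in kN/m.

K_a = tan²(45° − φ/2) = 0.2443.
Soil triangle: ½ K_a γ H² = 0.5×0.2443×16.0×9.4² = 172.7 kN/m.
Surcharge rectangle: K_a q H = 0.2443×17×9.4 = 39.03 kN/m.
Total = 172.7 + 39.03 = 211.7 kN/m.

212 kN/m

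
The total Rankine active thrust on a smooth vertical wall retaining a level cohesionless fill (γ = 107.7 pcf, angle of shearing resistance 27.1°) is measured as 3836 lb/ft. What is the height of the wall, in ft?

K_a = 0.3741. P_a = ½ K_a γ H² ⇒ H = √(2P_a/(K_a γ)).
H = √(2×3836/(0.3741×107.7)) = 13.80 ft.

13.8 ft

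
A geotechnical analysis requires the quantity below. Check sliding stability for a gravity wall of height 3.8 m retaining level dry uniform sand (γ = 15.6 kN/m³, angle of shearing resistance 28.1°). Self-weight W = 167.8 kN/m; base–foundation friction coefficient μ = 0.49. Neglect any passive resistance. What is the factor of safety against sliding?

K_a = tan²(45° − 28.1°/2) = 0.3596.
P_a = ½K_aγH² = 0.5×0.3596×15.6×3.8² = 40.50 kN/m, acting at H/3 = 1.267 m above the base.
FS_sliding = μW / P_a = 0.49×167.8 / 40.50 = 2.030.

2.03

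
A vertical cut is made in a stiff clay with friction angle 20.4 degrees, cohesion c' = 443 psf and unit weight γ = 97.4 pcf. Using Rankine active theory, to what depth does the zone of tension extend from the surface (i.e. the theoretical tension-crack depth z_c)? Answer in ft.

K_a = tan²(45° − 20.4°/2) = 0.4831; √K_a = 0.6950.
The active pressure is zero where K_a γ z = 2c√K_a, so z_c = 2c/(γ√K_a) = 2×443/(97.4×0.6950) = 13.09 ft.

13.1 ft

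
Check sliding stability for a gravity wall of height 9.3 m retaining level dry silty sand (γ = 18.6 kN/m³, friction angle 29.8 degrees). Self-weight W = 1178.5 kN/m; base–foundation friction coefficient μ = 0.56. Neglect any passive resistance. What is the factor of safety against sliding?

K_a = tan²(45° − 29.8°/2) = 0.3360.
P_a = ½K_aγH² = 0.5×0.3360×18.6×9.3² = 270.3 kN/m, acting at H/3 = 3.100 m above the base.
FS_sliding = μW / P_a = 0.56×1178.5 / 270.3 = 2.442.

2.44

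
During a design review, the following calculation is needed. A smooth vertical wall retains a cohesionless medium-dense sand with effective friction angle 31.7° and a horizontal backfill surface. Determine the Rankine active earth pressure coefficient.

0.311

K_a = (1 − sin φ)/(1 + sin φ) = (1 − sin 31.7°)/(1 + sin 31.7°) = 0.3111.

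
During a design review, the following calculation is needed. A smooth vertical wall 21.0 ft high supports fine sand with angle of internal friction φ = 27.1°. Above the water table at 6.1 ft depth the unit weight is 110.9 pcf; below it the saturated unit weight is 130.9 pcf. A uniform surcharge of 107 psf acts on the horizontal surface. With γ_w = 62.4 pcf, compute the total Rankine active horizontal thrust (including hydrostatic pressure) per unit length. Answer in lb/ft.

K_a = tan²(45° − φ/2) = 0.3741.
γ' = 130.9 − 62.4 = 68.50 pcf. h₂ = H − d_w = 14.9 ft.
σ'_h: at surface K_a·q = 40.02; at WT K_a(q+γd_w) = 293.1; at base K_a(q+γd_w+γ'h₂) = 674.8 psf.
P₁ = ½(40.02+293.1)×6.1 = 1016; P₂ = ½(293.1+674.8)×14.9 = 7211; P_w = ½γ_w h₂² = 6927.
Total = 1016+7211+6927 = 15150 lb/ft.

15200 lb/ft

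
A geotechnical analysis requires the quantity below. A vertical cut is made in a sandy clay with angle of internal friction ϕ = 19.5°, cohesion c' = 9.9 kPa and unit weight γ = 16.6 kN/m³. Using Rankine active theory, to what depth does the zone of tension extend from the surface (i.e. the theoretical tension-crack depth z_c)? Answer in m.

1.69 m

K_a = tan²(45° − 19.5°/2) = 0.4995; √K_a = 0.7067.
The active pressure is zero where K_a γ z = 2c√K_a, so z_c = 2c/(γ√K_a) = 2×9.9/(16.6×0.7067) = 1.688 m.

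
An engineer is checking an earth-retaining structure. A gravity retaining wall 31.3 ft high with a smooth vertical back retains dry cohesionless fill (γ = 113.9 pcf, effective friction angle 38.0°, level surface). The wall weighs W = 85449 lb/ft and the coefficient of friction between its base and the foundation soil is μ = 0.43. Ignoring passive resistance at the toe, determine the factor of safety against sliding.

K_a = tan²(45° − 38.0°/2) = 0.2379.
P_a = ½K_aγH² = 0.5×0.2379×113.9×31.3² = 13270 lb/ft, acting at H/3 = 10.43 ft above the base.
FS_sliding = μW / P_a = 0.43×85449 / 13270 = 2.768.

2.77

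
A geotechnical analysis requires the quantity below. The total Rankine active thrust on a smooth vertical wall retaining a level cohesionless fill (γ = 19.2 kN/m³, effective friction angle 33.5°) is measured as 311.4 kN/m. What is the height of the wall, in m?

K_a = 0.2887. P_a = ½ K_a γ H² ⇒ H = √(2P_a/(K_a γ)).
H = √(2×311.4/(0.2887×19.2)) = 10.60 m.

10.6 m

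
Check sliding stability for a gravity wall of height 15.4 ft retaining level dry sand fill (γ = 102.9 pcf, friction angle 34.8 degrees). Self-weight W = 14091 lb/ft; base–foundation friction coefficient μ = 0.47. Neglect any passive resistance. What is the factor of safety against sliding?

K_a = tan²(45° − 34.8°/2) = 0.2733.
P_a = ½K_aγH² = 0.5×0.2733×102.9×15.4² = 3335 lb/ft, acting at H/3 = 5.133 ft above the base.
FS_sliding = μW / P_a = 0.47×14091 / 3335 = 1.986.

1.99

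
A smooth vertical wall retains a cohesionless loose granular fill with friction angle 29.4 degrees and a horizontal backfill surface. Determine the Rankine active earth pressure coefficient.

K_a = tan²(45° − φ/2) = tan²(30.30°) = 0.3415.

0.341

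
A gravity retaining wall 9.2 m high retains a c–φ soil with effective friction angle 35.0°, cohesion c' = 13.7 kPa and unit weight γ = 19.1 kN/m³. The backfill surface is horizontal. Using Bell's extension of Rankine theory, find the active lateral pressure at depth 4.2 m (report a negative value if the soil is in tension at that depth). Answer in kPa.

K_a = (1 − sin φ)/(1 + sin φ) = 0.2710.
σ_a = K_a γ z − 2c√K_a = 0.2710×19.1×4.2 − 2×13.7×0.5206 = 7.475 kPa.

7.48 kPa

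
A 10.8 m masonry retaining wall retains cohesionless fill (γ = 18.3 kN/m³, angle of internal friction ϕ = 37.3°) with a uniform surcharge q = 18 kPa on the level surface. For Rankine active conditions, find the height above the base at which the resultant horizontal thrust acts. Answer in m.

K_a = 0.2453.
Triangular part P₁ = ½K_aγH² = 261.8 at H/3 = 3.600 m; rectangular part P₂ = K_a q H = 47.69 at H/2 = 5.400 m.
ȳ = (P₁·3.600 + P₂·5.400)/(P₁+P₂) = 3.877 m.

3.88 m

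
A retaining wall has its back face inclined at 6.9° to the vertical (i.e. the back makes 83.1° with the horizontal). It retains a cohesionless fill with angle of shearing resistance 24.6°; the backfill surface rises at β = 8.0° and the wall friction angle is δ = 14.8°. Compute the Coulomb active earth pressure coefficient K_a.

K_a = sin²(α+φ) / [sin²α · sin(α−δ) · (1 + √{sin(φ+δ)sin(φ−β) / (sin(α−δ)sin(α+β))})²].
With α = 83.1°, φ = 24.6°, δ = 14.8°, β = 8.0°: K_a = 0.4768.

0.477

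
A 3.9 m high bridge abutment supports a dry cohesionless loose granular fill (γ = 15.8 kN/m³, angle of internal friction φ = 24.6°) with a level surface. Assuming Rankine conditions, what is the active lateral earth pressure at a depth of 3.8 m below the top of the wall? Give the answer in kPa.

24.7 kPa

K_a = (1 − sin φ)/(1 + sin φ) = 0.4121.
σ_h = K_a γ z = 0.4121 × 15.8 × 3.8 = 24.75 kPa.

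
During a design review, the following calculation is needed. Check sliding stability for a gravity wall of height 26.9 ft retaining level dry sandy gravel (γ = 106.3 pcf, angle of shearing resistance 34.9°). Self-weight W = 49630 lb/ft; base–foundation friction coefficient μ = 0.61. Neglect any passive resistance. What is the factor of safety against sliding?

K_a = tan²(45° − 34.9°/2) = 0.2721.
P_a = ½K_aγH² = 0.5×0.2721×106.3×26.9² = 10470 lb/ft, acting at H/3 = 8.967 ft above the base.
FS_sliding = μW / P_a = 0.61×49630 / 10470 = 2.892.

2.89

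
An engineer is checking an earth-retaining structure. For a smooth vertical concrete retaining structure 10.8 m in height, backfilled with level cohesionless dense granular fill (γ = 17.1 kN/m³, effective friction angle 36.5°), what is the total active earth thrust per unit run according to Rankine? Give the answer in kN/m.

253 kN/m

K_a = tan²(45° − φ/2) = 0.2541.
P_a = ½ K_a γ H² = 0.5 × 0.2541 × 17.1 × 10.8² = 253.4 kN/m.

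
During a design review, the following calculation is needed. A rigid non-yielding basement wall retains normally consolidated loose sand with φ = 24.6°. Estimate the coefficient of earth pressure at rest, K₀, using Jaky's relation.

0.584

K₀ = 1 − sin φ' = 1 − sin 24.6° = 0.5837.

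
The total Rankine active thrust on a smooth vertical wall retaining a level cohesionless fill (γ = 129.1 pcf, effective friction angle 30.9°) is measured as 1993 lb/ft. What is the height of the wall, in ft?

9.80 ft

K_a = 0.3214. P_a = ½ K_a γ H² ⇒ H = √(2P_a/(K_a γ)).
H = √(2×1993/(0.3214×129.1)) = 9.801 ft.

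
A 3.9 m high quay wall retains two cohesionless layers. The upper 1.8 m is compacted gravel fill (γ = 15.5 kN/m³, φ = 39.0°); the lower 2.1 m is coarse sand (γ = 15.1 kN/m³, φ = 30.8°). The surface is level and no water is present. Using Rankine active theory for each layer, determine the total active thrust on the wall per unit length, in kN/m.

35.4 kN/m

K_a1 = tan²(45°−39.0°/2) = 0.2275; K_a2 = tan²(45°−30.8°/2) = 0.3227.
Layer 1: σ at base = K_a1 γ₁ h₁ = 6.347 kPa; P₁ = ½×6.347×1.8 = 5.713.
Layer 2: σ_v at top = γ₁h₁ = 27.90; σ_h top = K_a2×27.90 = 9.004; σ_h base = K_a2×(27.90+15.1×2.1) = 19.24.
P₂ = ½(9.004+19.24)×2.1 = 29.65. Total P_a = 5.713+29.65 = 35.37 kN/m.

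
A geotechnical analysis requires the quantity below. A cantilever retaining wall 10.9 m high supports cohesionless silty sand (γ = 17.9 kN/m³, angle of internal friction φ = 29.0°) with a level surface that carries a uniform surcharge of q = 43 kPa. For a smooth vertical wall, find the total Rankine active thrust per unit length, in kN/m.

K_a = tan²(45° − φ/2) = 0.3470.
Soil triangle: ½ K_a γ H² = 0.5×0.3470×17.9×10.9² = 369.0 kN/m.
Surcharge rectangle: K_a q H = 0.3470×43×10.9 = 162.6 kN/m.
Total = 369.0 + 162.6 = 531.6 kN/m.

532 kN/m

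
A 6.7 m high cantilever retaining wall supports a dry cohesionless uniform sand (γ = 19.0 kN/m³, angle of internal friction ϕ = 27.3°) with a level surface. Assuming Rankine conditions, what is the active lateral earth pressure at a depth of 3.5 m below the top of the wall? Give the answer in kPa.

24.7 kPa

K_a = (1 − sin φ)/(1 + sin φ) = 0.3711.
σ_h = K_a γ z = 0.3711 × 19.0 × 3.5 = 24.68 kPa.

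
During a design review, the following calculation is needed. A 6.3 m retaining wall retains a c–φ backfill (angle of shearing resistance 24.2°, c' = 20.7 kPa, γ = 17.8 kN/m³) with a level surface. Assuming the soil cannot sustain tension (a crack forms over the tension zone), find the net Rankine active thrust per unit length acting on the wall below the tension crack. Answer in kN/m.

27.3 kN/m

K_a = 0.4185; √K_a = 0.6469.
Tension-crack depth z_c = 2c/(γ√K_a) = 2×20.7/(17.8×0.6469) = 3.595 m.
σ_a at base = K_a γ H − 2c√K_a = 0.4185×17.8×6.3 − 2×20.7×0.6469 = 20.15 kPa.
P_a = ½ × 20.15 × (H − z_c) = 0.5×20.15×2.705 = 27.25 kN/m.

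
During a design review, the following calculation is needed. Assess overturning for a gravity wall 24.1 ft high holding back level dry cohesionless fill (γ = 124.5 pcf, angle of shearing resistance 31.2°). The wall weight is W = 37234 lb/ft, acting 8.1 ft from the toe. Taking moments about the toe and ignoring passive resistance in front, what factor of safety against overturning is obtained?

K_a = tan²(45° − 31.2°/2) = 0.3175.
P_a = ½K_aγH² = 0.5×0.3175×124.5×24.1² = 11480 lb/ft, acting at H/3 = 8.033 ft above the base.
Overturning moment M_o = P_a × H/3 = 11480 × 8.033 = 92220.
Resisting moment M_r = W × 8.1 = 37234 × 8.1 = 301600.
FS_overturning = M_r/M_o = 301600/92220 = 3.270.

3.27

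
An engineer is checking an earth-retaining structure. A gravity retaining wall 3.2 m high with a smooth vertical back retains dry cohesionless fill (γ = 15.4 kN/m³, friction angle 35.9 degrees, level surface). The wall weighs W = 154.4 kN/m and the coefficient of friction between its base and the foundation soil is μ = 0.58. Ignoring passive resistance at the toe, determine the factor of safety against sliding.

K_a = tan²(45° − 35.9°/2) = 0.2607.
P_a = ½K_aγH² = 0.5×0.2607×15.4×3.2² = 20.56 kN/m, acting at H/3 = 1.067 m above the base.
FS_sliding = μW / P_a = 0.58×154.4 / 20.56 = 4.356.

4.36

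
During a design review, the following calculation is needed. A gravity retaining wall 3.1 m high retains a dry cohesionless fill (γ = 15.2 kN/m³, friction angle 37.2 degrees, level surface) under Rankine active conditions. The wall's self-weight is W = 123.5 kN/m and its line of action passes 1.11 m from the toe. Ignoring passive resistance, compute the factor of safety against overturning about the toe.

K_a = tan²(45° − 37.2°/2) = 0.2464.
P_a = ½K_aγH² = 0.5×0.2464×15.2×3.1² = 18.00 kN/m, acting at H/3 = 1.033 m above the base.
Overturning moment M_o = P_a × H/3 = 18.00 × 1.033 = 18.60.
Resisting moment M_r = W × 1.11 = 123.5 × 1.11 = 137.1.
FS_overturning = M_r/M_o = 137.1/18.60 = 7.371.

7.37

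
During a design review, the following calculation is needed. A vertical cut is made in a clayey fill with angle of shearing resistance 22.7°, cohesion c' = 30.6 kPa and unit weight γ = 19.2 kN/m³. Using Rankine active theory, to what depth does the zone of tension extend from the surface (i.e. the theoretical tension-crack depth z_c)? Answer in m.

K_a = tan²(45° − 22.7°/2) = 0.4431; √K_a = 0.6657.
The active pressure is zero where K_a γ z = 2c√K_a, so z_c = 2c/(γ√K_a) = 2×30.6/(19.2×0.6657) = 4.789 m.

4.79 m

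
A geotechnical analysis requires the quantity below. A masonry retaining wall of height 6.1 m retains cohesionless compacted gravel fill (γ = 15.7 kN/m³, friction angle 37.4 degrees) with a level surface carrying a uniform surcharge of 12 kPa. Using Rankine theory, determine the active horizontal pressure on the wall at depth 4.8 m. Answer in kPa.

K_a = (1 − sin φ)/(1 + sin φ) = 0.2443.
σ_v = γz + q = 15.7 × 4.8 + 12 = 87.36 kPa.
σ_h = K_a σ_v = 0.2443 × 87.36 = 21.34 kPa.

21.3 kPa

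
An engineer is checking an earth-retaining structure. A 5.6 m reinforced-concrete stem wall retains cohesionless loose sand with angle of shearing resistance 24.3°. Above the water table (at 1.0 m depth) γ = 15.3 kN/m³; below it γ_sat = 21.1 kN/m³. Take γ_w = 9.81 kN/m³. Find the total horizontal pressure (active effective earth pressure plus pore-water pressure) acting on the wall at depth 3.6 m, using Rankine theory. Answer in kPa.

K_a = (1 − sin φ)/(1 + sin φ) = 0.4169.
γ' = 21.1 − 9.81 = 11.29 kN/m³.
Effective vertical stress at 3.6 m: σ'_v = 15.3×1.0 + 11.29×2.60 = 44.65 kPa.
σ'_h = K_a σ'_v = 0.4169 × 44.65 = 18.62 kPa; u = γ_w × 2.60 = 25.51 kPa.
Total σ_h = 18.62 + 25.51 = 44.12 kPa.

44.1 kPa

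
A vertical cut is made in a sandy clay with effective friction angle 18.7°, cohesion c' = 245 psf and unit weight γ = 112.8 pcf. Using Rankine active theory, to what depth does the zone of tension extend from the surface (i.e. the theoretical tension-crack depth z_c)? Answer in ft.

K_a = tan²(45° − 18.7°/2) = 0.5144; √K_a = 0.7173.
The active pressure is zero where K_a γ z = 2c√K_a, so z_c = 2c/(γ√K_a) = 2×245/(112.8×0.7173) = 6.056 ft.

6.06 ft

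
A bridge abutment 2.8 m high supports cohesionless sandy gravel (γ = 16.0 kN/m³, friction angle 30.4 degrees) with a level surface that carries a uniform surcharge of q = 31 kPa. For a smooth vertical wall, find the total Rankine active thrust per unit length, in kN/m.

49.0 kN/m

K_a = tan²(45° − φ/2) = 0.3280.
Soil triangle: ½ K_a γ H² = 0.5×0.3280×16.0×2.8² = 20.57 kN/m.
Surcharge rectangle: K_a q H = 0.3280×31×2.8 = 28.47 kN/m.
Total = 20.57 + 28.47 = 49.04 kN/m.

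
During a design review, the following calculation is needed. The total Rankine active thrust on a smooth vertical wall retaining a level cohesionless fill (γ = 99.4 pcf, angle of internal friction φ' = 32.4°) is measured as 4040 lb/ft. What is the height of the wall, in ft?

K_a = 0.3022. P_a = ½ K_a γ H² ⇒ H = √(2P_a/(K_a γ)).
H = √(2×4040/(0.3022×99.4)) = 16.40 ft.

16.4 ft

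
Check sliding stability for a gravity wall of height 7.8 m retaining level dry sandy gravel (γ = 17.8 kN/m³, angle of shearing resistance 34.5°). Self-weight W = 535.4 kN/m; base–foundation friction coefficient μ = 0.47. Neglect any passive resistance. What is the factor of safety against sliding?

K_a = tan²(45° − 34.5°/2) = 0.2768.
P_a = ½K_aγH² = 0.5×0.2768×17.8×7.8² = 149.9 kN/m, acting at H/3 = 2.600 m above the base.
FS_sliding = μW / P_a = 0.47×535.4 / 149.9 = 1.679.

1.68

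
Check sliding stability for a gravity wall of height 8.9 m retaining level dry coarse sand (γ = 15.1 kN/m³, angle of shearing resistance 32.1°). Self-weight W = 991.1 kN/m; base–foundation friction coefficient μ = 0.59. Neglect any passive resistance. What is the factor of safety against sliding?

3.20

K_a = tan²(45° − 32.1°/2) = 0.3060.
P_a = ½K_aγH² = 0.5×0.3060×15.1×8.9² = 183.0 kN/m, acting at H/3 = 2.967 m above the base.
FS_sliding = μW / P_a = 0.59×991.1 / 183.0 = 3.195.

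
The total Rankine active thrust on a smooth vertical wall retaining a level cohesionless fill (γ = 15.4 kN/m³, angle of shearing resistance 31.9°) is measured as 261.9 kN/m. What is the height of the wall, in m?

K_a = 0.3085. P_a = ½ K_a γ H² ⇒ H = √(2P_a/(K_a γ)).
H = √(2×261.9/(0.3085×15.4)) = 10.50 m.

10.5 m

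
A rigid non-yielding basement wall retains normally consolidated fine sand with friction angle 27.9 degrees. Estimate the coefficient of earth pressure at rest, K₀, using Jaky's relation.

0.532

K₀ = 1 − sin φ' = 1 − sin 27.9° = 0.5321.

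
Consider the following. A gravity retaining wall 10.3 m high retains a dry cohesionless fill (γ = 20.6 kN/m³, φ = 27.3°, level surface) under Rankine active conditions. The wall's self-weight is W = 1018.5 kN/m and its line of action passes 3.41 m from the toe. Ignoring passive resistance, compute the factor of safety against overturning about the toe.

2.49

K_a = tan²(45° − 27.3°/2) = 0.3711.
P_a = ½K_aγH² = 0.5×0.3711×20.6×10.3² = 405.5 kN/m, acting at H/3 = 3.433 m above the base.
Overturning moment M_o = P_a × H/3 = 405.5 × 3.433 = 1392.
Resisting moment M_r = W × 3.41 = 1018.5 × 3.41 = 3473.
FS_overturning = M_r/M_o = 3473/1392 = 2.494.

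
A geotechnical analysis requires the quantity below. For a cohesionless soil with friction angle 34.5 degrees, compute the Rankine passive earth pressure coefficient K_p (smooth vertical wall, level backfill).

K_p = (1 + sin φ)/(1 − sin φ) = tan²(45° + 34.5°/2) = 3.613.

3.61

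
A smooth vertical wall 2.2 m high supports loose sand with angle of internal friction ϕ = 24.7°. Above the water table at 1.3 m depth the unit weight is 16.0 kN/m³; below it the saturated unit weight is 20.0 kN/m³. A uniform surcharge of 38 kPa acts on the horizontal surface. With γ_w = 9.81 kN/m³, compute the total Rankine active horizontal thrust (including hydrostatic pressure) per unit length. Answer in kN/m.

53.2 kN/m

K_a = tan²(45° − φ/2) = 0.4106.
γ' = 20.0 − 9.81 = 10.19 kN/m³. h₂ = H − d_w = 0.9 m.
σ'_h: at surface K_a·q = 15.60; at WT K_a(q+γd_w) = 24.14; at base K_a(q+γd_w+γ'h₂) = 27.91 kPa.
P₁ = ½(15.60+24.14)×1.3 = 25.83; P₂ = ½(24.14+27.91)×0.9 = 23.42; P_w = ½γ_w h₂² = 3.973.
Total = 25.83+23.42+3.973 = 53.23 kN/m.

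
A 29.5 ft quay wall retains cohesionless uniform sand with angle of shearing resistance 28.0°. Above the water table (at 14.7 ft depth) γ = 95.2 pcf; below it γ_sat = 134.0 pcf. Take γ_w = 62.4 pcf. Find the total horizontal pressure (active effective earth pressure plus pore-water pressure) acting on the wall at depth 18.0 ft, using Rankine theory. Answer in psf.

796 psf

K_a = (1 − sin φ)/(1 + sin φ) = 0.3610.
γ' = 134.0 − 62.4 = 71.60 pcf.
Effective vertical stress at 18.0 ft: σ'_v = 95.2×14.7 + 71.60×3.30 = 1636 psf.
σ'_h = K_a σ'_v = 0.3610 × 1636 = 590.5 psf; u = γ_w × 3.30 = 205.9 psf.
Total σ_h = 590.5 + 205.9 = 796.5 psf.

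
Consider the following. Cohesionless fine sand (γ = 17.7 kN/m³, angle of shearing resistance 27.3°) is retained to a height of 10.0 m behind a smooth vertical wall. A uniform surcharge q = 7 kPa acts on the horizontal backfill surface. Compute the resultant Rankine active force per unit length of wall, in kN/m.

K_a = tan²(45° − φ/2) = 0.3711.
Soil triangle: ½ K_a γ H² = 0.5×0.3711×17.7×10.0² = 328.5 kN/m.
Surcharge rectangle: K_a q H = 0.3711×7×10.0 = 25.98 kN/m.
Total = 328.5 + 25.98 = 354.4 kN/m.

354 kN/m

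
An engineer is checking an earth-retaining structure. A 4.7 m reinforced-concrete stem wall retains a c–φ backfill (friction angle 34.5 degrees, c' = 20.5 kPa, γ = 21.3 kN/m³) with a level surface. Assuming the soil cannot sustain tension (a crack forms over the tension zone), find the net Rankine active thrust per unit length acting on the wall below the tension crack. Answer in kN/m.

3.20 kN/m

K_a = 0.2768; √K_a = 0.5261.
Tension-crack depth z_c = 2c/(γ√K_a) = 2×20.5/(21.3×0.5261) = 3.659 m.
σ_a at base = K_a γ H − 2c√K_a = 0.2768×21.3×4.7 − 2×20.5×0.5261 = 6.140 kPa.
P_a = ½ × 6.140 × (H − z_c) = 0.5×6.140×1.041 = 3.197 kN/m.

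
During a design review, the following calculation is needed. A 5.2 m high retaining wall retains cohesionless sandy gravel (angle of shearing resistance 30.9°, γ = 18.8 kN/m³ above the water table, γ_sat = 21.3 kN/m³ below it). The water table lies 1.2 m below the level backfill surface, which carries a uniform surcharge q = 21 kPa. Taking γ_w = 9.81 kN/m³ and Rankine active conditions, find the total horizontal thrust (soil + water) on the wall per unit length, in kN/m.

K_a = tan²(45° − φ/2) = 0.3214.
γ' = 21.3 − 9.81 = 11.49 kN/m³. h₂ = H − d_w = 4.0 m.
σ'_h: at surface K_a·q = 6.749; at WT K_a(q+γd_w) = 14.00; at base K_a(q+γd_w+γ'h₂) = 28.77 kPa.
P₁ = ½(6.749+14.00)×1.2 = 12.45; P₂ = ½(14.00+28.77)×4.0 = 85.54; P_w = ½γ_w h₂² = 78.48.
Total = 12.45+85.54+78.48 = 176.5 kN/m.

176 kN/m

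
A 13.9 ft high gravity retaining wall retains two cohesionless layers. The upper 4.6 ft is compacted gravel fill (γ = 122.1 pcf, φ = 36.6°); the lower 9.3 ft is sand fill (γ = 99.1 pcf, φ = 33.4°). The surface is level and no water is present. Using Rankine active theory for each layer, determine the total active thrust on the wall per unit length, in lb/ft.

K_a1 = tan²(45°−36.6°/2) = 0.2530; K_a2 = tan²(45°−33.4°/2) = 0.2899.
Layer 1: σ at base = K_a1 γ₁ h₁ = 142.1 psf; P₁ = ½×142.1×4.6 = 326.8.
Layer 2: σ_v at top = γ₁h₁ = 561.7; σ_h top = K_a2×561.7 = 162.8; σ_h base = K_a2×(561.7+99.1×9.3) = 430.0.
P₂ = ½(162.8+430.0)×9.3 = 2757. Total P_a = 326.8+2757 = 3084 lb/ft.

3080 lb/ft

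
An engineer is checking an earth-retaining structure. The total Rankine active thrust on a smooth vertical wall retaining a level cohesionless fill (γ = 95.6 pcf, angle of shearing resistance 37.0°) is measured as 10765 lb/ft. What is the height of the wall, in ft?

30.1 ft

K_a = 0.2486. P_a = ½ K_a γ H² ⇒ H = √(2P_a/(K_a γ)).
H = √(2×10765/(0.2486×95.6)) = 30.10 ft.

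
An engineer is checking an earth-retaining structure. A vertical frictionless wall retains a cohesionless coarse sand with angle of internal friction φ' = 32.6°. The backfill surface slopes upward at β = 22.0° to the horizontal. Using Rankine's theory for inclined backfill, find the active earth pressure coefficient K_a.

K_a = cos β · (cos β − √(cos²β − cos²φ)) / (cos β + √(cos²β − cos²φ)).
cos β = 0.9272, cos φ = 0.8425, √(cos²β − cos²φ) = 0.3872.
K_a = 0.9272 × (0.9272 − 0.3872)/(0.9272 + 0.3872) = 0.3809.

0.381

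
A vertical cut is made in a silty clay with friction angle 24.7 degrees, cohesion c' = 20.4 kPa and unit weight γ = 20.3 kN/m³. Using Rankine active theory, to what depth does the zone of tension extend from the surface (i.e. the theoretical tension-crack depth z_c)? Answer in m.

3.14 m

K_a = tan²(45° − 24.7°/2) = 0.4106; √K_a = 0.6408.
The active pressure is zero where K_a γ z = 2c√K_a, so z_c = 2c/(γ√K_a) = 2×20.4/(20.3×0.6408) = 3.137 m.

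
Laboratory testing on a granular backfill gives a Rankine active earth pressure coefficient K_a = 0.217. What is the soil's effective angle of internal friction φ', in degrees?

40.0°

K_a = tan²(45° − φ/2) ⇒ 45° − φ/2 = arctan(√0.217) = 24.98°.
φ = 2(45° − 24.98°) = 40.04°.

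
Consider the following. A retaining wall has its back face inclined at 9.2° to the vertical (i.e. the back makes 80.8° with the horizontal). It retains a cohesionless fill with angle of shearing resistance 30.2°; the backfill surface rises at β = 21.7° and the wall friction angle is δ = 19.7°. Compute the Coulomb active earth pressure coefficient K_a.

K_a = sin²(α+φ) / [sin²α · sin(α−δ) · (1 + √{sin(φ+δ)sin(φ−β) / (sin(α−δ)sin(α+β))})²].
With α = 80.8°, φ = 30.2°, δ = 19.7°, β = 21.7°: K_a = 0.5494.

0.549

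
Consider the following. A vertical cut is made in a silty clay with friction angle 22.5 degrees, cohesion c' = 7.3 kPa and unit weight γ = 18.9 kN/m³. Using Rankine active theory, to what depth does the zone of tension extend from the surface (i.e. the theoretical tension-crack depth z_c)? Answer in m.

K_a = tan²(45° − 22.5°/2) = 0.4465; √K_a = 0.6682.
The active pressure is zero where K_a γ z = 2c√K_a, so z_c = 2c/(γ√K_a) = 2×7.3/(18.9×0.6682) = 1.156 m.

1.16 m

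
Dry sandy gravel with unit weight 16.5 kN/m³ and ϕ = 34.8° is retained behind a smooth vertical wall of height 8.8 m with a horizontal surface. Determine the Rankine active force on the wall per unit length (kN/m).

175 kN/m

K_a = tan²(45° − φ/2) = 0.2733.
P_a = ½ K_a γ H² = 0.5 × 0.2733 × 16.5 × 8.8² = 174.6 kN/m.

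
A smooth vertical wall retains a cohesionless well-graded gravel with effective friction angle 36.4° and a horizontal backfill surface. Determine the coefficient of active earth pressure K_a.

0.255

K_a = tan²(45° − φ/2) = tan²(26.80°) = 0.2552.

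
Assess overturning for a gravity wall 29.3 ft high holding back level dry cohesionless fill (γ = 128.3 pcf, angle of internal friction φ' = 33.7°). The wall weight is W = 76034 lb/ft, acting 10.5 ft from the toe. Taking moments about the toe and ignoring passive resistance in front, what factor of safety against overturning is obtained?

K_a = tan²(45° − 33.7°/2) = 0.2863.
P_a = ½K_aγH² = 0.5×0.2863×128.3×29.3² = 15770 lb/ft, acting at H/3 = 9.767 ft above the base.
Overturning moment M_o = P_a × H/3 = 15770 × 9.767 = 154000.
Resisting moment M_r = W × 10.5 = 76034 × 10.5 = 798400.
FS_overturning = M_r/M_o = 798400/154000 = 5.184.

5.18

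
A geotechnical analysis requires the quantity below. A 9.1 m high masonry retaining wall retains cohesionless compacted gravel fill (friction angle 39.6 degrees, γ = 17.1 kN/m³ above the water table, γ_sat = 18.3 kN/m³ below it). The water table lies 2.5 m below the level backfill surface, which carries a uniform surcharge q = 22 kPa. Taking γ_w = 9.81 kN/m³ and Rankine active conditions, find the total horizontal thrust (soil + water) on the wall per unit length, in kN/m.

K_a = tan²(45° − φ/2) = 0.2214.
γ' = 18.3 − 9.81 = 8.490 kN/m³. h₂ = H − d_w = 6.6 m.
σ'_h: at surface K_a·q = 4.871; at WT K_a(q+γd_w) = 14.34; at base K_a(q+γd_w+γ'h₂) = 26.75 kPa.
P₁ = ½(4.871+14.34)×2.5 = 24.01; P₂ = ½(14.34+26.75)×6.6 = 135.6; P_w = ½γ_w h₂² = 213.7.
Total = 24.01+135.6+213.7 = 373.2 kN/m.

373 kN/m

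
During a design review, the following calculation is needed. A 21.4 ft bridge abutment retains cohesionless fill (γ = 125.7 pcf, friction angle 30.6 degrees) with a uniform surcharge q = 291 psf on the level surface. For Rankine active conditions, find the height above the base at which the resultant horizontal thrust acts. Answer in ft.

K_a = 0.3253.
Triangular part P₁ = ½K_aγH² = 9364 at H/3 = 7.133 ft; rectangular part P₂ = K_a q H = 2026 at H/2 = 10.70 ft.
ȳ = (P₁·7.133 + P₂·10.70)/(P₁+P₂) = 7.768 ft.

7.77 ft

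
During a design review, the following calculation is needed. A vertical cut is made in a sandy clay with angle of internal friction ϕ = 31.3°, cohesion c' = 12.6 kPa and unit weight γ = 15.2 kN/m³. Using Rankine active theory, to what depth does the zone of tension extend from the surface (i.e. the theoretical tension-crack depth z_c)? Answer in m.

K_a = tan²(45° − 31.3°/2) = 0.3162; √K_a = 0.5623.
The active pressure is zero where K_a γ z = 2c√K_a, so z_c = 2c/(γ√K_a) = 2×12.6/(15.2×0.5623) = 2.948 m.

2.95 m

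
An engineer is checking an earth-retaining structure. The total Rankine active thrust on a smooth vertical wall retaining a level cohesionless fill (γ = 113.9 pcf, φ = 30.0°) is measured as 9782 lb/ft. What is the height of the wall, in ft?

K_a = 0.3333. P_a = ½ K_a γ H² ⇒ H = √(2P_a/(K_a γ)).
H = √(2×9782/(0.3333×113.9)) = 22.70 ft.

22.7 ft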